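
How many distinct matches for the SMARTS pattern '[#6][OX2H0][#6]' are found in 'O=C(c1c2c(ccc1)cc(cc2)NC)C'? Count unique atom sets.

0

[#6][OX2H0][#6] is the SMARTS for an ether: an aliphatic oxygen bridging two carbons with no H on the oxygen.
No fragment in the molecule satisfies every constraint, giving 0 matches.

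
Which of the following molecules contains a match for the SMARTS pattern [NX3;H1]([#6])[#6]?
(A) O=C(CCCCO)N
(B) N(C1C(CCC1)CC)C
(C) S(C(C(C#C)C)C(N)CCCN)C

B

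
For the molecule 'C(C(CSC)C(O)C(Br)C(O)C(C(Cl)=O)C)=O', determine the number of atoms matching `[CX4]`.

8

The query [CX4] means: C with X4: aliphatic carbon with exactly 4 total connections (bonds + H).
Check the 17 heavy atoms by environment: 8× C (X4) → match; 2× C (X3) → no; 2× O (X1) → no; 2× O (X2) → no; 1× S (X2) → no; 1× Cl (X1) → no; 1× Br (X1) → no.
That gives 8 matching atoms.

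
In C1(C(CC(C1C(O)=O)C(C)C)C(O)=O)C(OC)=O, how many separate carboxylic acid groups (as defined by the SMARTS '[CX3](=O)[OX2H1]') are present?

2

[CX3](=O)[OX2H1] is the SMARTS for a carboxylic acid: an sp2 carbon double-bonded to O and single-bonded to an -OH oxygen.
The molecule carries 2 separate instances of a carboxylic acid group (-C(=O)OH) meeting every constraint; each maps to a distinct set of atoms, giving 2 matches.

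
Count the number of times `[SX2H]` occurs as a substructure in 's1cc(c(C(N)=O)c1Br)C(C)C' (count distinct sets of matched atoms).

[SX2H] is the SMARTS for a thiol: an aliphatic sulfur with two connections, one being H.
No fragment in the molecule satisfies every constraint, giving 0 matches.

0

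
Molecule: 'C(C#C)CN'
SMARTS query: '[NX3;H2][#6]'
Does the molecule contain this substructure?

Yes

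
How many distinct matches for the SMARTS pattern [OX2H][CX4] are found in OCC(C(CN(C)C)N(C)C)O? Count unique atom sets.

[OX2H][CX4] is the SMARTS for an aliphatic alcohol: a hydroxyl oxygen bound to an sp3 (X4) carbon.
The molecule carries 2 separate instances of a hydroxyl group (-OH) meeting every constraint; each maps to a distinct set of atoms, giving 2 matches.

2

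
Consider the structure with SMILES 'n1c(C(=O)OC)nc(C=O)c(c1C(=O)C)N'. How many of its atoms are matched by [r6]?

The query [r6] means: r6 matches atoms in a six-membered ring.
Check the 16 heavy atoms by environment: 2× n (aromatic, in 6-ring) → match; 4× c (aromatic, in 6-ring) → match; 5× C (acyclic) → no; 4× O (acyclic) → no; 1× N (acyclic) → no.
Summing the matching environments: 2 + 4 = 6 matching atoms.

6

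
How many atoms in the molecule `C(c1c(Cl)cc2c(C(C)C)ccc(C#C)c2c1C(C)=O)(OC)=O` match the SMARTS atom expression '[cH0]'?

Check the 23 heavy atoms by environment: 7× c (aromatic, H0) → match; 3× c (aromatic, H1) → no; 3× C (H0) → no; 3× O (H0) → no; 4× C (H3) → no; 2× C (H1) → no; 1× Cl (H0) → no.
That gives 7 matching atoms.

7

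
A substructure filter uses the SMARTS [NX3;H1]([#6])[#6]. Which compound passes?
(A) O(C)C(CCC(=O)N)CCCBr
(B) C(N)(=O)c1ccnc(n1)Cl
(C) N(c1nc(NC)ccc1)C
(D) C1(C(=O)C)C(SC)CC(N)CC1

C

[NX3;H1]([#6])[#6] describes a trivalent nitrogen with one H, bonded to two carbons (a secondary amine).
(A) has a primary amide (-C(=O)NH2) but the -C(=O)NH2 nitrogen has H2, not H1.
(B) has a primary amide (-C(=O)NH2) but the -C(=O)NH2 nitrogen has H2, not H1.
(C) contains an N-methylamino group (-NHCH3), which satisfies every atom and bond constraint.
(D) has a primary amino group (-NH2) but the nitrogen has H2 and only one carbon neighbour.
So the answer is (C).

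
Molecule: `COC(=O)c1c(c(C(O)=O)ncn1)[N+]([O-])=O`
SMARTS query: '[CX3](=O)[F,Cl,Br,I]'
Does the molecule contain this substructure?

No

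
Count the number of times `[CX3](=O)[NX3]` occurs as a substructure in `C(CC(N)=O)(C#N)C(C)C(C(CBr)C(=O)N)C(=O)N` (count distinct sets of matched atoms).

[CX3](=O)[NX3] is the SMARTS for an amide: a carbonyl carbon bonded to a trivalent nitrogen.
The molecule carries 3 separate instances of a primary amide (-C(=O)NH2) meeting every constraint; each maps to a distinct set of atoms, giving 3 matches.

3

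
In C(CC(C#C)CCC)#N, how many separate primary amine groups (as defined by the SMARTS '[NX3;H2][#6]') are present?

[NX3;H2][#6] is the SMARTS for a primary amine: a trivalent nitrogen with two H attached to carbon.
The molecule has a nitrile (-C#N), but the nitrogen is NX1 (triple-bonded), not NX3 with two H; nothing else fits, so there are 0 matches.

0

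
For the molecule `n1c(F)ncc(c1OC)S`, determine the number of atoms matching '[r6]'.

6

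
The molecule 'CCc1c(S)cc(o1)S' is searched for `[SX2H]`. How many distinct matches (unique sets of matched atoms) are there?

2

[SX2H] is the SMARTS for a thiol: an aliphatic sulfur with two connections, one being H.
The molecule carries 2 separate instances of a thiol (-SH) meeting every constraint; each maps to a distinct set of atoms, giving 2 matches.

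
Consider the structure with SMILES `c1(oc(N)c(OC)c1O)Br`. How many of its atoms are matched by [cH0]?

The query [cH0] means: aromatic carbon with no attached hydrogen (substituted or ring-fusion).
Check the 10 heavy atoms by environment: 1× o (aromatic, H0) → no; 4× c (aromatic, H0) → match; 1× O (H0) → no; 1× C (H3) → no; 1× Br (H0) → no; 1× N (H2) → no; 1× O (H1) → no.
That gives 4 matching atoms.

4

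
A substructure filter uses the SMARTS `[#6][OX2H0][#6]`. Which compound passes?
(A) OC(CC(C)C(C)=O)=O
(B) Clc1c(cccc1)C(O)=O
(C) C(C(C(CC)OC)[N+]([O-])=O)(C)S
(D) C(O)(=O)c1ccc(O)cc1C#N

[#6][OX2H0][#6] describes an aliphatic oxygen bridging two carbons with no H on the oxygen (an ether).
(A) has a carboxylic acid group (-C(=O)OH) but the -OH oxygen has H1; the =O is OX1, not OX2.
(B) has a carboxylic acid group (-C(=O)OH) but the -OH oxygen has H1; the =O is OX1, not OX2.
(C) contains a methoxy ether (-OCH3), which satisfies every atom and bond constraint.
(D) has a carboxylic acid group (-C(=O)OH) but the -OH oxygen has H1; the =O is OX1, not OX2.
So the answer is (C).

C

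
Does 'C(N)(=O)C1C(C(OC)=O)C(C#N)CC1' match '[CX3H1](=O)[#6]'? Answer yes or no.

No

The pattern [CX3H1](=O)[#6] describes an sp2 carbon with one H, double-bonded to O and single-bonded to carbon — an aldehyde.
The closest candidate here is a methyl-ester group (-C(=O)OCH3), but the carbonyl carbon has H0, not H1. No other fragment satisfies the full query, so there is no match.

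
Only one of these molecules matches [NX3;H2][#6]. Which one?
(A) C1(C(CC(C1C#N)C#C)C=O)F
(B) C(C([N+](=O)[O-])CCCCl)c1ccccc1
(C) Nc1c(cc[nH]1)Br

C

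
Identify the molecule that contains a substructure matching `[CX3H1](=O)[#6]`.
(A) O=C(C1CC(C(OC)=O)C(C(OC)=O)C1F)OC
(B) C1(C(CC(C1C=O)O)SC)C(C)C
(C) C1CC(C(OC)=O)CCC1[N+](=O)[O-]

B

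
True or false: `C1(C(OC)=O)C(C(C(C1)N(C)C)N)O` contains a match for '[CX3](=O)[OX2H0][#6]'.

True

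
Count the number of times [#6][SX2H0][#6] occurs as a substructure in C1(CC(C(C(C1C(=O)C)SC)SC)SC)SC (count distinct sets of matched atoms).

4

[#6][SX2H0][#6] is the SMARTS for a thioether: an aliphatic sulfur bridging two carbons with no H on the sulfur.
The molecule carries 4 separate instances of a methylthio ether (-SCH3) meeting every constraint; each maps to a distinct set of atoms, giving 4 matches.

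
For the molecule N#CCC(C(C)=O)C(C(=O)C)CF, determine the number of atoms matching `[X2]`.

The query [X2] means: any atom with exactly two total connections (bonds + H).
Check the 13 heavy atoms by environment: 6× C (X4) → no; 1× F (X1) → no; 2× C (X3) → no; 2× O (X1) → no; 1× C (X2) → match; 1× N (X1) → no.
That gives 1 matching atom.

1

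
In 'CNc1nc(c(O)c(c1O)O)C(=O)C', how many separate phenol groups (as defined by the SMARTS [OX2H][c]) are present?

[OX2H][c] is the SMARTS for a phenol: a hydroxyl oxygen attached to an aromatic carbon.
The molecule carries 3 separate instances of a hydroxyl group (-OH) meeting every constraint; each maps to a distinct set of atoms, giving 3 matches.

3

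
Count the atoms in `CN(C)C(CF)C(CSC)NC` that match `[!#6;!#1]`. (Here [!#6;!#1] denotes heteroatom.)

4

The query [!#6;!#1] means: not carbon and not hydrogen — any heteroatom.
Check the 12 heavy atoms by environment: 8× C → no; 1× F → match; 2× N → match; 1× S → match.
Summing the matching environments: 1 + 2 + 1 = 4 matching atoms.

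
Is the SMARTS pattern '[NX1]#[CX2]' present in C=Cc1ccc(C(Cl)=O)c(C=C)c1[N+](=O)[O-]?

No

The pattern [NX1]#[CX2] describes a nitrogen triple-bonded to a two-connected carbon — a nitrile.
The closest candidate here is a nitro group (-[N+](=O)[O-]), but there is no C#N triple bond. No other fragment satisfies the full query, so there is no match.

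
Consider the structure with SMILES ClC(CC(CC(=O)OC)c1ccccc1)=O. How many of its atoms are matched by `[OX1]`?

Check the 16 heavy atoms by environment: 4× C (X4) → no; 2× C (X3) → no; 2× O (X1) → match; 1× O (X2) → no; 6× c (aromatic, X3) → no; 1× Cl (X1) → no.
That gives 2 matching atoms.

2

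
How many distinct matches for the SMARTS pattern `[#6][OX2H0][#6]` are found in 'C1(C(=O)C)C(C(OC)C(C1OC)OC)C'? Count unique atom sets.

3

[#6][OX2H0][#6] is the SMARTS for an ether: an aliphatic oxygen bridging two carbons with no H on the oxygen.
The molecule carries 3 separate instances of a methoxy ether (-OCH3) meeting every constraint; each maps to a distinct set of atoms, giving 3 matches.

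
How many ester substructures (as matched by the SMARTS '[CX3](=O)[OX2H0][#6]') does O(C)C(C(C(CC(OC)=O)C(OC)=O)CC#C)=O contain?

3

[CX3](=O)[OX2H0][#6] is the SMARTS for an ester: a carbonyl carbon bonded to an oxygen that is itself bonded to carbon (no H on that O).
The molecule carries 3 separate instances of a methyl-ester group (-C(=O)OCH3) meeting every constraint; each maps to a distinct set of atoms, giving 3 matches.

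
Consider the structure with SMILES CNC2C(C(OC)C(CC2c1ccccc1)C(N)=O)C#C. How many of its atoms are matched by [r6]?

12

The query [r6] means: r6 matches atoms in a six-membered ring.
Check the 21 heavy atoms by environment: 6× C (in 6-ring) → match; 2× N (acyclic) → no; 5× C (acyclic) → no; 2× O (acyclic) → no; 6× c (aromatic, in 6-ring) → match.
Summing the matching environments: 6 + 6 = 12 matching atoms.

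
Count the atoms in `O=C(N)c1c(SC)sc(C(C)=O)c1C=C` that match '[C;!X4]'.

4

The query [C;!X4] means: aliphatic carbon that does not have four total connections.
Check the 15 heavy atoms by environment: 1× s (aromatic, X2) → no; 4× c (aromatic, X3) → no; 4× C (X3) → match; 2× O (X1) → no; 2× C (X4) → no; 1× S (X2) → no; 1× N (X3) → no.
That gives 4 matching atoms.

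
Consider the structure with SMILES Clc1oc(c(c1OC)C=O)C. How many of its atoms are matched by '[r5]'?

5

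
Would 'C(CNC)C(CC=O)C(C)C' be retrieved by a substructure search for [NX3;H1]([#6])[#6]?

Yes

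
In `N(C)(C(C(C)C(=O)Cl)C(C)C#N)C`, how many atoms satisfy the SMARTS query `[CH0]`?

2

The query [CH0] means: aliphatic carbon with no attached hydrogen.
Check the 13 heavy atoms by environment: 4× C (H3) → no; 3× C (H1) → no; 2× N (H0) → no; 2× C (H0) → match; 1× O (H0) → no; 1× Cl (H0) → no.
That gives 2 matching atoms.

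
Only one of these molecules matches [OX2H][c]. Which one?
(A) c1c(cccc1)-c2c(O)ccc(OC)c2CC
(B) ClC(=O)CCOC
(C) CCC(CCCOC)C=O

A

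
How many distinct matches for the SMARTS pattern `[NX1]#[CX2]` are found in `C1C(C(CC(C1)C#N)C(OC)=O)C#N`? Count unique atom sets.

2

[NX1]#[CX2] is the SMARTS for a nitrile: a nitrogen triple-bonded to a two-connected carbon.
The molecule carries 2 separate instances of a nitrile (-C#N) meeting every constraint; each maps to a distinct set of atoms, giving 2 matches.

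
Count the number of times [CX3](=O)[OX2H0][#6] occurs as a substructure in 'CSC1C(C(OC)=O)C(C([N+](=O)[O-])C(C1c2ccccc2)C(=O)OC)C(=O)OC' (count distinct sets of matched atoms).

3

[CX3](=O)[OX2H0][#6] is the SMARTS for an ester: a carbonyl carbon bonded to an oxygen that is itself bonded to carbon (no H on that O).
The molecule carries 3 separate instances of a methyl-ester group (-C(=O)OCH3) meeting every constraint; each maps to a distinct set of atoms, giving 3 matches.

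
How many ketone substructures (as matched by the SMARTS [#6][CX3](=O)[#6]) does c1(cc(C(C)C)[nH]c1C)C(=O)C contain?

1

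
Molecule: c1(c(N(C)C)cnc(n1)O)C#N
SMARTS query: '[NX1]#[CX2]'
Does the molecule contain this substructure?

The pattern [NX1]#[CX2] describes a nitrogen triple-bonded to a two-connected carbon — a nitrile.
The molecule carries a nitrile (-C#N), whose atoms satisfy every constraint of the query, so the pattern matches.

Yes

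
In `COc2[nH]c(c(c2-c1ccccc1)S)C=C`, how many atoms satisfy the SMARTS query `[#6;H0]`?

5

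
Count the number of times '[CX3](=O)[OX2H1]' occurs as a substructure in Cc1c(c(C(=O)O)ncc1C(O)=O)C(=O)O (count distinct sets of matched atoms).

3

[CX3](=O)[OX2H1] is the SMARTS for a carboxylic acid: an sp2 carbon double-bonded to O and single-bonded to an -OH oxygen.
The molecule carries 3 separate instances of a carboxylic acid group (-C(=O)OH) meeting every constraint; each maps to a distinct set of atoms, giving 3 matches.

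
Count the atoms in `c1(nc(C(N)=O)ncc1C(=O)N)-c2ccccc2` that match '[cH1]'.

6

The query [cH1] means: aromatic carbon bearing exactly one hydrogen.
Check the 18 heavy atoms by environment: 2× n (aromatic, H0) → no; 4× c (aromatic, H0) → no; 6× c (aromatic, H1) → match; 2× C (H0) → no; 2× O (H0) → no; 2× N (H2) → no.
That gives 6 matching atoms.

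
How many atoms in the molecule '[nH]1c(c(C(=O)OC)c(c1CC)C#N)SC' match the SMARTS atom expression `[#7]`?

2

Check the 15 heavy atoms by environment: 1× n (aromatic) → match; 4× c (aromatic) → no; 6× C → no; 2× O → no; 1× S → no; 1× N → match.
Summing the matching environments: 1 + 1 = 2 matching atoms.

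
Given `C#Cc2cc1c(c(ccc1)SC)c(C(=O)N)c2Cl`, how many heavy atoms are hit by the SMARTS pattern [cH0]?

The query [cH0] means: aromatic carbon with no attached hydrogen (substituted or ring-fusion).
Check the 18 heavy atoms by environment: 6× c (aromatic, H0) → match; 4× c (aromatic, H1) → no; 2× C (H0) → no; 1× O (H0) → no; 1× N (H2) → no; 1× S (H0) → no; 1× C (H3) → no; 1× C (H1) → no; 1× Cl (H0) → no.
That gives 6 matching atoms.

6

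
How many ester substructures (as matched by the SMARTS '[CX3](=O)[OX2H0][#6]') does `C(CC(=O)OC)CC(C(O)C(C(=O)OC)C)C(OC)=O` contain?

3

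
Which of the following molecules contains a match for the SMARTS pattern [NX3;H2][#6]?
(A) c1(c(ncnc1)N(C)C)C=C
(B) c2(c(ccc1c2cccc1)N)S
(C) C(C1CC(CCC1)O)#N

[NX3;H2][#6] describes a trivalent nitrogen with two H attached to carbon (a primary amine).
(A) has a dimethylamino group (-N(CH3)2) but the nitrogen has H0, not H2.
(B) contains a primary amino group (-NH2), which satisfies every atom and bond constraint.
(C) has a nitrile (-C#N) but the nitrogen is NX1 (triple-bonded), not NX3 with two H.
So the answer is (B).

B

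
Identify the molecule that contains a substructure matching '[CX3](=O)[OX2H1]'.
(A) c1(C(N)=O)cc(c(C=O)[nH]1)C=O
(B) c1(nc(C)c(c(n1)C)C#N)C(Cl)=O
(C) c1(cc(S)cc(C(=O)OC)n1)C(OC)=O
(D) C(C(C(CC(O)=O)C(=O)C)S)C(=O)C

D

[CX3](=O)[OX2H1] describes an sp2 carbon double-bonded to O and single-bonded to an -OH oxygen (a carboxylic acid).
(A) has a primary amide (-C(=O)NH2) but the carbonyl is bonded to N, not to an -OH oxygen.
(B) has an acyl chloride (-C(=O)Cl) but the carbonyl is bonded to Cl, not to an -OH oxygen.
(C) has a methyl-ester group (-C(=O)OCH3) but the singly-bonded O has no H (OX2H0, not OX2H1).
(D) contains a carboxylic acid group (-C(=O)OH), which satisfies every atom and bond constraint.
So the answer is (D).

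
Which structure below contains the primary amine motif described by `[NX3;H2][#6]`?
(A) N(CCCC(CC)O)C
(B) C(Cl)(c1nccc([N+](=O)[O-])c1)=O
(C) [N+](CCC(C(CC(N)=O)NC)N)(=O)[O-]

C

[NX3;H2][#6] describes a trivalent nitrogen with two H attached to carbon (a primary amine).
(A) has an N-methylamino group (-NHCH3) but the nitrogen bears two carbons and only one H (H1), not H2.
(B) has a nitro group (-[N+](=O)[O-]) but the nitrogen is [N+] with no H, not NX3H2.
(C) contains a primary amino group (-NH2), which satisfies every atom and bond constraint.
So the answer is (C).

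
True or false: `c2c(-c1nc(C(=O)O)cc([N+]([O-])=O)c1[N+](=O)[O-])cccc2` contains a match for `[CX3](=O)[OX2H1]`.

True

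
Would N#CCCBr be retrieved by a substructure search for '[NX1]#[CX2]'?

Yes

The pattern [NX1]#[CX2] describes a nitrogen triple-bonded to a two-connected carbon — a nitrile.
The molecule carries a nitrile (-C#N), whose atoms satisfy every constraint of the query, so the pattern matches.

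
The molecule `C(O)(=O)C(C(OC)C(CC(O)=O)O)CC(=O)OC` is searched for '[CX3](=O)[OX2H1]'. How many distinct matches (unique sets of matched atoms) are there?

2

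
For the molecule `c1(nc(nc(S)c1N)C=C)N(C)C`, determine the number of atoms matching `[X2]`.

The query [X2] means: any atom with exactly two total connections (bonds + H).
Check the 13 heavy atoms by environment: 2× n (aromatic, X2) → match; 4× c (aromatic, X3) → no; 2× N (X3) → no; 2× C (X4) → no; 1× S (X2) → match; 2× C (X3) → no.
Summing the matching environments: 2 + 1 = 3 matching atoms.

3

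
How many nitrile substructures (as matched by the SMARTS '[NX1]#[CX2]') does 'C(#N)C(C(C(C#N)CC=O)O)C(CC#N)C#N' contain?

[NX1]#[CX2] is the SMARTS for a nitrile: a nitrogen triple-bonded to a two-connected carbon.
The molecule carries 4 separate instances of a nitrile (-C#N) meeting every constraint; each maps to a distinct set of atoms, giving 4 matches.

4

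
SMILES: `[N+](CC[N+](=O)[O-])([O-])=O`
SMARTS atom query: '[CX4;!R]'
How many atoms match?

2

The query [CX4;!R] means: aliphatic carbon with four total connections, not in a ring.
Check the 8 heavy atoms by environment: 2× C (X4, acyclic) → match; 2× N (charge +1, X3, acyclic) → no; 2× O (charge -1, X1, acyclic) → no; 2× O (X1, acyclic) → no.
That gives 2 matching atoms.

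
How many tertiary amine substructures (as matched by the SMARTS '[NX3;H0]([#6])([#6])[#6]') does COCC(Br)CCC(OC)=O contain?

[NX3;H0]([#6])([#6])[#6] is the SMARTS for a tertiary amine: a trivalent nitrogen with no H, bonded to three carbons.
No fragment in the molecule satisfies every constraint, giving 0 matches.

0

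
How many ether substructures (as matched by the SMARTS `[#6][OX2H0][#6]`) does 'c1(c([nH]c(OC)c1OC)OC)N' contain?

[#6][OX2H0][#6] is the SMARTS for an ether: an aliphatic oxygen bridging two carbons with no H on the oxygen.
The molecule carries 3 separate instances of a methoxy ether (-OCH3) meeting every constraint; each maps to a distinct set of atoms, giving 3 matches.

3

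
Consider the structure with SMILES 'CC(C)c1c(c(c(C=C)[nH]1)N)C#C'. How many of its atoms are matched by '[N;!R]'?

1

Check the 13 heavy atoms by environment: 1× n (aromatic, in 5-ring) → no; 4× c (aromatic, in 5-ring) → no; 7× C (acyclic) → no; 1× N (acyclic) → match.
That gives 1 matching atom.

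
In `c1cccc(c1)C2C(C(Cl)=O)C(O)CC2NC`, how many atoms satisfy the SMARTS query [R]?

The query [R] means: R matches any atom that is part of a ring.
Check the 17 heavy atoms by environment: 5× C (in 5-ring) → match; 1× N (acyclic) → no; 2× C (acyclic) → no; 6× c (aromatic, in 6-ring) → match; 2× O (acyclic) → no; 1× Cl (acyclic) → no.
Summing the matching environments: 5 + 6 = 11 matching atoms.

11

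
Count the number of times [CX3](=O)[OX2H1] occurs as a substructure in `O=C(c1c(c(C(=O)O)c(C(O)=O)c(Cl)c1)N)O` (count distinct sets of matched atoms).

[CX3](=O)[OX2H1] is the SMARTS for a carboxylic acid: an sp2 carbon double-bonded to O and single-bonded to an -OH oxygen.
The molecule carries 3 separate instances of a carboxylic acid group (-C(=O)OH) meeting every constraint; each maps to a distinct set of atoms, giving 3 matches.

3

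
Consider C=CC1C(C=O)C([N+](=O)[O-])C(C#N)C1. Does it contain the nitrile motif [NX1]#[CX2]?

Yes

The pattern [NX1]#[CX2] describes a nitrogen triple-bonded to a two-connected carbon — a nitrile.
The molecule carries a nitrile (-C#N), whose atoms satisfy every constraint of the query, so the pattern matches.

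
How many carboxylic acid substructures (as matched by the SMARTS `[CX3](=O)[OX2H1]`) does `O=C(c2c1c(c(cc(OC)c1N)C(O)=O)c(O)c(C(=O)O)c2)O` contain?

3

[CX3](=O)[OX2H1] is the SMARTS for a carboxylic acid: an sp2 carbon double-bonded to O and single-bonded to an -OH oxygen.
The molecule carries 3 separate instances of a carboxylic acid group (-C(=O)OH) meeting every constraint; each maps to a distinct set of atoms, giving 3 matches.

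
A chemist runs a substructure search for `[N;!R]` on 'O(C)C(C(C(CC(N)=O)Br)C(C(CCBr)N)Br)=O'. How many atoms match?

2

The query [N;!R] means: aliphatic nitrogen not in a ring.
Check the 18 heavy atoms by environment: 10× C (acyclic) → no; 3× O (acyclic) → no; 2× N (acyclic) → match; 3× Br (acyclic) → no.
That gives 2 matching atoms.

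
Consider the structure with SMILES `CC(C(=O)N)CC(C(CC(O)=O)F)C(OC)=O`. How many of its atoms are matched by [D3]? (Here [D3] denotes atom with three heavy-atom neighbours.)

6

The query [D3] means: atom with exactly three heavy-atom neighbours.
Check the 17 heavy atoms by environment: 2× C (D1) → no; 6× C (D3) → match; 2× C (D2) → no; 4× O (D1) → no; 1× N (D1) → no; 1× O (D2) → no; 1× F (D1) → no.
That gives 6 matching atoms.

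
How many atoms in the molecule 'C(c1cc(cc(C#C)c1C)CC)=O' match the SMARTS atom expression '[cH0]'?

The query [cH0] means: aromatic carbon with no attached hydrogen (substituted or ring-fusion).
Check the 13 heavy atoms by environment: 2× c (aromatic, H1) → no; 4× c (aromatic, H0) → match; 2× C (H3) → no; 2× C (H1) → no; 1× O (H0) → no; 1× C (H2) → no; 1× C (H0) → no.
That gives 4 matching atoms.

4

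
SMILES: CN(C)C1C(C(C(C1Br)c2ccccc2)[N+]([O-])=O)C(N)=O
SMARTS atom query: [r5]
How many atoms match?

5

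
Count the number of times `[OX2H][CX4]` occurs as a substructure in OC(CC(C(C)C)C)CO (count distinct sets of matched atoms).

[OX2H][CX4] is the SMARTS for an aliphatic alcohol: a hydroxyl oxygen bound to an sp3 (X4) carbon.
The molecule carries 2 separate instances of a hydroxyl group (-OH) meeting every constraint; each maps to a distinct set of atoms, giving 2 matches.

2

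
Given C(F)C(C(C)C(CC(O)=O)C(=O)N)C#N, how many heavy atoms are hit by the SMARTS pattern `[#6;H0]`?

The query [#6;H0] means: any carbon with no attached hydrogen.
Check the 15 heavy atoms by environment: 2× C (H2) → no; 3× C (H1) → no; 3× C (H0) → match; 2× O (H0) → no; 1× N (H2) → no; 1× N (H0) → no; 1× O (H1) → no; 1× F (H0) → no; 1× C (H3) → no.
That gives 3 matching atoms.

3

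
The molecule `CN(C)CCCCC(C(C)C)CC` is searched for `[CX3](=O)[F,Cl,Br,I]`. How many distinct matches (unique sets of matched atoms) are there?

0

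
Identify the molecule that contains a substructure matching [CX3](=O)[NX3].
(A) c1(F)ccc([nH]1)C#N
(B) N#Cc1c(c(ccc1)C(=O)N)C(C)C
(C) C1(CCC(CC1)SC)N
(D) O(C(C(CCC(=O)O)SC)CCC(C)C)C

[CX3](=O)[NX3] describes a carbonyl carbon bonded to a trivalent nitrogen (an amide).
(A) has a nitrile (-C#N) but the nitrile N is NX1 (triple-bonded), not NX3.
(B) contains a primary amide (-C(=O)NH2), which satisfies every atom and bond constraint.
(C) has a primary amino group (-NH2) but the -NH2 is not attached to a carbonyl carbon.
(D) has a carboxylic acid group (-C(=O)OH) but the carbonyl is bonded to O, not to an NX3 nitrogen.
So the answer is (B).

B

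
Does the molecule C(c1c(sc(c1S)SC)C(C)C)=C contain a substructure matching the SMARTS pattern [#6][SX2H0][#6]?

The pattern [#6][SX2H0][#6] describes an aliphatic sulfur bridging two carbons with no H on the sulfur — a thioether.
The molecule carries a methylthio ether (-SCH3), whose atoms satisfy every constraint of the query, so the pattern matches.

Yes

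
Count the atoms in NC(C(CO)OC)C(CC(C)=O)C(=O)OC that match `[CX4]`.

The query [CX4] means: C with X4: aliphatic carbon with exactly 4 total connections (bonds + H).
Check the 16 heavy atoms by environment: 8× C (X4) → match; 3× O (X2) → no; 2× C (X3) → no; 2× O (X1) → no; 1× N (X3) → no.
That gives 8 matching atoms.

8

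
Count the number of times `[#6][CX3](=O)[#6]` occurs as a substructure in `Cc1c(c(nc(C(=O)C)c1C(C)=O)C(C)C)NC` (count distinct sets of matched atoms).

[#6][CX3](=O)[#6] is the SMARTS for a ketone: a carbonyl carbon (no H) flanked by two carbons.
The molecule carries 2 separate instances of an acetyl/ketone group (-C(=O)CH3) meeting every constraint; each maps to a distinct set of atoms, giving 2 matches.

2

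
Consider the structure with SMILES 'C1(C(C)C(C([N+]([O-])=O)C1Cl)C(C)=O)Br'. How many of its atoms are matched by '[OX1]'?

3

The query [OX1] means: aliphatic oxygen with one total connection — typically a carbonyl =O or an oxide.
Check the 14 heavy atoms by environment: 7× C (X4) → no; 1× C (X3) → no; 2× O (X1) → match; 1× Cl (X1) → no; 1× Br (X1) → no; 1× N (charge +1, X3) → no; 1× O (charge -1, X1) → match.
Summing the matching environments: 2 + 1 = 3 matching atoms.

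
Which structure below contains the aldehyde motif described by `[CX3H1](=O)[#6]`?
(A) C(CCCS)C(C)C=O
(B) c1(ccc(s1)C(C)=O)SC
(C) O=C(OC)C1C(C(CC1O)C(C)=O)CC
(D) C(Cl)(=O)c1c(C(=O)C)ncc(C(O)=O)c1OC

[CX3H1](=O)[#6] describes an sp2 carbon with one H, double-bonded to O and single-bonded to carbon (an aldehyde).
(A) contains an aldehyde (-CHO), which satisfies every atom and bond constraint.
(B) has an acetyl/ketone group (-C(=O)CH3) but the carbonyl carbon has H0 (two carbon neighbours), not H1.
(C) has an acetyl/ketone group (-C(=O)CH3) but the carbonyl carbon has H0 (two carbon neighbours), not H1.
(D) has a carboxylic acid group (-C(=O)OH) but the carbonyl carbon has H0 and is bonded to O, not H1.
So the answer is (A).

A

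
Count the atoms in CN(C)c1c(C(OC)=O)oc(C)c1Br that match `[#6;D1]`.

The query [#6;D1] means: carbon bonded to exactly one heavy atom.
Check the 14 heavy atoms by environment: 1× o (aromatic, D2) → no; 4× c (aromatic, D3) → no; 1× N (D3) → no; 4× C (D1) → match; 1× Br (D1) → no; 1× C (D3) → no; 1× O (D1) → no; 1× O (D2) → no.
That gives 4 matching atoms.

4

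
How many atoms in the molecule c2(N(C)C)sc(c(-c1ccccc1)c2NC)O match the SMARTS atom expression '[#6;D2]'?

5

The query [#6;D2] means: any carbon bonded to exactly two heavy atoms.
Check the 17 heavy atoms by environment: 1× s (aromatic, D2) → no; 5× c (aromatic, D3) → no; 1× N (D3) → no; 3× C (D1) → no; 1× O (D1) → no; 1× N (D2) → no; 5× c (aromatic, D2) → match.
That gives 5 matching atoms.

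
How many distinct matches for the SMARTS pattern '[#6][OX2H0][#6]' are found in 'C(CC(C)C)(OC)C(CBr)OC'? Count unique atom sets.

[#6][OX2H0][#6] is the SMARTS for an ether: an aliphatic oxygen bridging two carbons with no H on the oxygen.
The molecule carries 2 separate instances of a methoxy ether (-OCH3) meeting every constraint; each maps to a distinct set of atoms, giving 2 matches.

2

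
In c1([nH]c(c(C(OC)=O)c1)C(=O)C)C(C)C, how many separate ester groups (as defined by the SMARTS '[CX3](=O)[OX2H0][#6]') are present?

[CX3](=O)[OX2H0][#6] is the SMARTS for an ester: a carbonyl carbon bonded to an oxygen that is itself bonded to carbon (no H on that O).
Exactly one fragment in the molecule meets all constraints, giving 1 match.

1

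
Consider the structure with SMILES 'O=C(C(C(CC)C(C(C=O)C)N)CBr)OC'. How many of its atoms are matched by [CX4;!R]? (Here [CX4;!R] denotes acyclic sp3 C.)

9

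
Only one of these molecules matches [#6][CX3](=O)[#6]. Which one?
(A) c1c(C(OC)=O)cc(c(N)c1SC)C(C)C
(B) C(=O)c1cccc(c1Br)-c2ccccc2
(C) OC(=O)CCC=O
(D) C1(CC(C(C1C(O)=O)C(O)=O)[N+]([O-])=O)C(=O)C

[#6][CX3](=O)[#6] describes a carbonyl carbon (no H) flanked by two carbons (a ketone).
(A) has a methyl-ester group (-C(=O)OCH3) but one neighbour of the carbonyl carbon is O, not C.
(B) has an aldehyde (-CHO) but the carbonyl carbon has H1, so it is not flanked by two carbons.
(C) has a carboxylic acid group (-C(=O)OH) but one neighbour of the carbonyl carbon is O, not C.
(D) contains an acetyl/ketone group (-C(=O)CH3), which satisfies every atom and bond constraint.
So the answer is (D).

D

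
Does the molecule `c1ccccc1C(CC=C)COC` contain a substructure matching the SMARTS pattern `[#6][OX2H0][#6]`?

Yes

The pattern [#6][OX2H0][#6] describes an aliphatic oxygen bridging two carbons with no H on the oxygen — an ether.
The molecule carries a methoxy ether (-OCH3), whose atoms satisfy every constraint of the query, so the pattern matches.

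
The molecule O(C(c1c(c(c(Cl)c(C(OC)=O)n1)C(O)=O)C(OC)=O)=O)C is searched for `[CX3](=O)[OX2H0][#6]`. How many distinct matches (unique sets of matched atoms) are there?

3

[CX3](=O)[OX2H0][#6] is the SMARTS for an ester: a carbonyl carbon bonded to an oxygen that is itself bonded to carbon (no H on that O).
The molecule carries 3 separate instances of a methyl-ester group (-C(=O)OCH3) meeting every constraint; each maps to a distinct set of atoms, giving 3 matches.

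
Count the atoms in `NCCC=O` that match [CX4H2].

2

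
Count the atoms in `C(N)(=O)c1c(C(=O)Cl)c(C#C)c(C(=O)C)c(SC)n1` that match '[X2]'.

4

The query [X2] means: any atom with exactly two total connections (bonds + H).
Check the 19 heavy atoms by environment: 1× n (aromatic, X2) → match; 5× c (aromatic, X3) → no; 2× C (X2) → match; 3× C (X3) → no; 3× O (X1) → no; 1× Cl (X1) → no; 1× N (X3) → no; 1× S (X2) → match; 2× C (X4) → no.
Summing the matching environments: 1 + 2 + 1 = 4 matching atoms.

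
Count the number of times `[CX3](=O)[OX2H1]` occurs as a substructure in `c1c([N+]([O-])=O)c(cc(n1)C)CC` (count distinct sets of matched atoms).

0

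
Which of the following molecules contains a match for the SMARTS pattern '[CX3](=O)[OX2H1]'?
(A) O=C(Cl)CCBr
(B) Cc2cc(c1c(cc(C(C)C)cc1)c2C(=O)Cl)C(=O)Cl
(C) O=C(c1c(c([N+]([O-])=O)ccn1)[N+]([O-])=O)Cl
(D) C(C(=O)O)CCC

D

[CX3](=O)[OX2H1] describes an sp2 carbon double-bonded to O and single-bonded to an -OH oxygen (a carboxylic acid).
(A) has an acyl chloride (-C(=O)Cl) but the carbonyl is bonded to Cl, not to an -OH oxygen.
(B) has an acyl chloride (-C(=O)Cl) but the carbonyl is bonded to Cl, not to an -OH oxygen.
(C) has an acyl chloride (-C(=O)Cl) but the carbonyl is bonded to Cl, not to an -OH oxygen.
(D) contains a carboxylic acid group (-C(=O)OH), which satisfies every atom and bond constraint.
So the answer is (D).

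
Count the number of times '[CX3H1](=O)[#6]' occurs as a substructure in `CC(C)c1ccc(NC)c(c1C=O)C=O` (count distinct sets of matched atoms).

2

[CX3H1](=O)[#6] is the SMARTS for an aldehyde: an sp2 carbon with one H, double-bonded to O and single-bonded to carbon.
The molecule carries 2 separate instances of an aldehyde (-CHO) meeting every constraint; each maps to a distinct set of atoms, giving 2 matches.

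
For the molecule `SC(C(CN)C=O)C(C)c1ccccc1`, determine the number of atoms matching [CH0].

0

Check the 15 heavy atoms by environment: 1× C (H2) → no; 4× C (H1) → no; 1× C (H3) → no; 1× c (aromatic, H0) → no; 5× c (aromatic, H1) → no; 1× N (H2) → no; 1× O (H0) → no; 1× S (H1) → no.
No environment satisfies the query, so 0 matching atoms.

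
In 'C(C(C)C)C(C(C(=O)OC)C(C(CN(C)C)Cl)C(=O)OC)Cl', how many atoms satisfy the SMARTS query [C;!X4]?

2

The query [C;!X4] means: aliphatic carbon that does not have four total connections.
Check the 22 heavy atoms by environment: 13× C (X4) → no; 1× N (X3) → no; 2× Cl (X1) → no; 2× C (X3) → match; 2× O (X1) → no; 2× O (X2) → no.
That gives 2 matching atoms.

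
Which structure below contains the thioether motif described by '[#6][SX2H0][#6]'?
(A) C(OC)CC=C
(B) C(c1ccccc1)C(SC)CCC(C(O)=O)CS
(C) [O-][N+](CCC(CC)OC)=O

B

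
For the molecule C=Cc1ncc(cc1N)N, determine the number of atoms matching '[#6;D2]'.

The query [#6;D2] means: any carbon bonded to exactly two heavy atoms.
Check the 10 heavy atoms by environment: 1× n (aromatic, D2) → no; 2× c (aromatic, D2) → match; 3× c (aromatic, D3) → no; 2× N (D1) → no; 1× C (D2) → match; 1× C (D1) → no.
Summing the matching environments: 2 + 1 = 3 matching atoms.

3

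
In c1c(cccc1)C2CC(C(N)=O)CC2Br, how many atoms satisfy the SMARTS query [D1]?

3

The query [D1] means: atom with exactly one heavy-atom neighbour (degree 1).
Check the 15 heavy atoms by environment: 4× C (D3) → no; 2× C (D2) → no; 1× O (D1) → match; 1× N (D1) → match; 1× c (aromatic, D3) → no; 5× c (aromatic, D2) → no; 1× Br (D1) → match.
Summing the matching environments: 1 + 1 + 1 = 3 matching atoms.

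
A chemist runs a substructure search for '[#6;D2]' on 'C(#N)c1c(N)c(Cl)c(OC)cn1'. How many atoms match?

2

The query [#6;D2] means: any carbon bonded to exactly two heavy atoms.
Check the 12 heavy atoms by environment: 1× n (aromatic, D2) → no; 4× c (aromatic, D3) → no; 1× c (aromatic, D2) → match; 1× C (D2) → match; 2× N (D1) → no; 1× O (D2) → no; 1× C (D1) → no; 1× Cl (D1) → no.
Summing the matching environments: 1 + 1 = 2 matching atoms.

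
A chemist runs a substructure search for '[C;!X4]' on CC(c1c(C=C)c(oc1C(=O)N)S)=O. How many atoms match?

4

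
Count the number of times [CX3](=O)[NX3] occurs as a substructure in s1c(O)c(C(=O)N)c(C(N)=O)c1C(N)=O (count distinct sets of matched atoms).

3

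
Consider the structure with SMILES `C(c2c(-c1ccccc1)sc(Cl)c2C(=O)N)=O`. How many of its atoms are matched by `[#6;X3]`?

The query [#6;X3] means: any carbon (aromatic or not) with three total connections.
Check the 17 heavy atoms by environment: 1× s (aromatic, X2) → no; 10× c (aromatic, X3) → match; 1× Cl (X1) → no; 2× C (X3) → match; 2× O (X1) → no; 1× N (X3) → no.
Summing the matching environments: 10 + 2 = 12 matching atoms.

12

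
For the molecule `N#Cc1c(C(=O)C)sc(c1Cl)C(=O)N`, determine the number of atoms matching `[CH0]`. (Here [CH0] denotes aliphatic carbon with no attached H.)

3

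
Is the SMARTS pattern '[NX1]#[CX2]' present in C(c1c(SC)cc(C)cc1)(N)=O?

The pattern [NX1]#[CX2] describes a nitrogen triple-bonded to a two-connected carbon — a nitrile.
The closest candidate here is a primary amide (-C(=O)NH2), but the nitrogen is NX3, not NX1. No other fragment satisfies the full query, so there is no match.

No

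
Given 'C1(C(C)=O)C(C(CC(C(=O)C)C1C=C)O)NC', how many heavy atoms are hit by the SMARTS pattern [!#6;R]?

The query [!#6;R] means: non-carbon atom that is part of a ring.
Check the 17 heavy atoms by environment: 6× C (in 6-ring) → no; 3× O (acyclic) → no; 1× N (acyclic) → no; 7× C (acyclic) → no.
No environment satisfies the query, so 0 matching atoms.

0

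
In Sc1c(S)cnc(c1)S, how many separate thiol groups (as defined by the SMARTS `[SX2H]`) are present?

3

[SX2H] is the SMARTS for a thiol: an aliphatic sulfur with two connections, one being H.
The molecule carries 3 separate instances of a thiol (-SH) meeting every constraint; each maps to a distinct set of atoms, giving 3 matches.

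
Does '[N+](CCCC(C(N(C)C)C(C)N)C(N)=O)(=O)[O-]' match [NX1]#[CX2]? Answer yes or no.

No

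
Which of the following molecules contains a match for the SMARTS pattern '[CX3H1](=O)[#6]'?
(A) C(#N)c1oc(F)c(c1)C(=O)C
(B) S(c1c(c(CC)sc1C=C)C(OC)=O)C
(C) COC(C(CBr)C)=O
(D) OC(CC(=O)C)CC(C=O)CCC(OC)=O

D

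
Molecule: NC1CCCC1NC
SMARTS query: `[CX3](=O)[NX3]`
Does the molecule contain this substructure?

No

The pattern [CX3](=O)[NX3] describes a carbonyl carbon bonded to a trivalent nitrogen — an amide.
The closest candidate here is a primary amino group (-NH2), but the -NH2 is not attached to a carbonyl carbon. No other fragment satisfies the full query, so there is no match.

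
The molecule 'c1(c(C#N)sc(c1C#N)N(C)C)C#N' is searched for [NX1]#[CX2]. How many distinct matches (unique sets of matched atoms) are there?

[NX1]#[CX2] is the SMARTS for a nitrile: a nitrogen triple-bonded to a two-connected carbon.
The molecule carries 3 separate instances of a nitrile (-C#N) meeting every constraint; each maps to a distinct set of atoms, giving 3 matches.

3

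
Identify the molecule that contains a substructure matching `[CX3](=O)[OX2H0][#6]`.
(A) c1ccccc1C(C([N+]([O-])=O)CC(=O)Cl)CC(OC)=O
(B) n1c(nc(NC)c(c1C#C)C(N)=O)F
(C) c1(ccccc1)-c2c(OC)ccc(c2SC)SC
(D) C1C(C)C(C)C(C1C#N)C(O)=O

A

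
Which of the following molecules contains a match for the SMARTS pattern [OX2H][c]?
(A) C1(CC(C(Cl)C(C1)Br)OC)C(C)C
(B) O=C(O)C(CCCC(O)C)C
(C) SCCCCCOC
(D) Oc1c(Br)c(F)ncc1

[OX2H][c] describes a hydroxyl oxygen attached to an aromatic carbon (a phenol).
(A) has a methoxy ether (-OCH3) but the oxygen has H0, not H1.
(B) has a hydroxyl group (-OH) but the -OH is on an aliphatic carbon, not an aromatic c.
(C) has a methoxy ether (-OCH3) but the oxygen has H0, not H1.
(D) contains a hydroxyl group (-OH), which satisfies every atom and bond constraint.
So the answer is (D).

D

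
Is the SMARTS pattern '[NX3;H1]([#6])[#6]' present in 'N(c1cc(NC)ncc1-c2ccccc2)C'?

The pattern [NX3;H1]([#6])[#6] describes a trivalent nitrogen with one H, bonded to two carbons — a secondary amine.
The molecule carries an N-methylamino group (-NHCH3), whose atoms satisfy every constraint of the query, so the pattern matches.

Yes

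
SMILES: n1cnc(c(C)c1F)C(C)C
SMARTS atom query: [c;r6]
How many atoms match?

The query [c;r6] means: aromatic carbon that belongs to a six-membered ring.
Check the 11 heavy atoms by environment: 2× n (aromatic, in 6-ring) → no; 4× c (aromatic, in 6-ring) → match; 4× C (acyclic) → no; 1× F (acyclic) → no.
That gives 4 matching atoms.

4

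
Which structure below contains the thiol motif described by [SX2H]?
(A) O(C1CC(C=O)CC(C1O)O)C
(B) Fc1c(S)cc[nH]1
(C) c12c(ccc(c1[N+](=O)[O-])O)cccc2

[SX2H] describes an aliphatic sulfur with two connections, one being H (a thiol).
(A) has a hydroxyl group (-OH) but it is an -OH, not an -SH.
(B) contains a thiol (-SH), which satisfies every atom and bond constraint.
(C) has a hydroxyl group (-OH) but it is an -OH, not an -SH.
So the answer is (B).

B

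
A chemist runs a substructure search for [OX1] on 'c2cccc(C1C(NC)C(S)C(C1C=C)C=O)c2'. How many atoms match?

1

The query [OX1] means: aliphatic oxygen with one total connection — typically a carbonyl =O or an oxide.
Check the 18 heavy atoms by environment: 6× C (X4) → no; 3× C (X3) → no; 1× O (X1) → match; 1× S (X2) → no; 1× N (X3) → no; 6× c (aromatic, X3) → no.
That gives 1 matching atom.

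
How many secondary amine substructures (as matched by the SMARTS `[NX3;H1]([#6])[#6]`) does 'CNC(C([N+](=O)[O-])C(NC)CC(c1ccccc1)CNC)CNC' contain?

4

[NX3;H1]([#6])[#6] is the SMARTS for a secondary amine: a trivalent nitrogen with one H, bonded to two carbons.
The molecule carries 4 separate instances of an N-methylamino group (-NHCH3) meeting every constraint; each maps to a distinct set of atoms, giving 4 matches.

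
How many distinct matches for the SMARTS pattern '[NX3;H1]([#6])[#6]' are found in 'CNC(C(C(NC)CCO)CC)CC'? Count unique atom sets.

[NX3;H1]([#6])[#6] is the SMARTS for a secondary amine: a trivalent nitrogen with one H, bonded to two carbons.
The molecule carries 2 separate instances of an N-methylamino group (-NHCH3) meeting every constraint; each maps to a distinct set of atoms, giving 2 matches.

2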